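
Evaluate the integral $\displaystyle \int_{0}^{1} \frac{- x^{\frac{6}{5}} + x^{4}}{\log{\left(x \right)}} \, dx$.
$\log{\left(\frac{25}{11} \right)}$

Introduce a parameter $a$ in the exponent: let $I(a) = \int_{0}^{1} \frac{- x^{\frac{6}{5}} + x^{a}}{\log{\left(x \right)}} \, dx$.

Since $\dfrac{\partial}{\partial a}\,x^{a} = x^{a} \ln x$, the $\ln x$ in the denominator cancels and
$$\frac{dI}{da} = \int_{0}^{1} x^{a} \, dx = \left[\frac{x^{a+1}}{a+1}\right]_0^1 = \frac{1}{a + 1}.$$

Integrating with respect to $a$ gives $I(a) = \log{\left(\frac{5 a}{11} + \frac{5}{11} \right)} + C$.

At $a = \frac{6}{5}$ the integrand is identically $0$, so $I(\frac{6}{5}) = 0$. The closed form gives $0$, hence $C = 0$.

Setting $a = 4$:
$$I = \log{\left(\frac{25}{11} \right)}.$$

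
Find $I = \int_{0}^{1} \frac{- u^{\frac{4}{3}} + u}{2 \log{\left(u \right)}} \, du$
$\log{\left(\frac{\sqrt{42}}{7} \right)}$

Consider the one-parameter family: let $I(a) = \int_{0}^{1} \frac{u - u^{a}}{2 \log{\left(u \right)}} \, du$.

Since $\dfrac{\partial}{\partial a}\,u^{a} = u^{a} \ln u$, the $\ln u$ in the denominator cancels and
$$\frac{dI}{da} = \int_{0}^{1} - \frac{1}{2} u^{a} \, du = - \frac{1}{2} \left[\frac{u^{a+1}}{a+1}\right]_0^1 = - \frac{1}{2 a + 2}.$$

Integrating with respect to $a$ gives $I(a) = - \frac{\log{\left(a + 1 \right)}}{2} + \frac{\log{\left(2 \right)}}{2} + C$.

At $a = 1$ the integrand is identically $0$, so $I(1) = 0$. The closed form gives $0$, hence $C = 0$.

Setting $a = \frac{4}{3}$:
$$I = \log{\left(\frac{\sqrt{42}}{7} \right)}.$$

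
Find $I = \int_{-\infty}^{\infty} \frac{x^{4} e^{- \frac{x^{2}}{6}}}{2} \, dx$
$\frac{27 \sqrt{6} \sqrt{\pi}}{2}$

Begin with the known integral
$$J(a) = \int_{-\infty}^{\infty} \frac{e^{- a x^{2}}}{2} \, dx = \frac{\sqrt{\pi}}{2 \sqrt{a}}.$$

Differentiating under the integral sign brings down a factor of $(-x^2)$:
$$\frac{dJ}{da} = \int_{-\infty}^{\infty} - \frac{x^{2} e^{- a x^{2}}}{2} \, dx = - \frac{\sqrt{\pi}}{4 a^{\frac{3}{2}}}.$$

Repeating twice in total — each differentiation brings down another $(-x^2)$ — gives
$$\frac{d^{2}J}{da^{2}} = \int_{-\infty}^{\infty} \frac{x^{4} e^{- a x^{2}}}{2} \, dx = \frac{3 \sqrt{\pi}}{8 a^{\frac{5}{2}}},$$
and the integrand here is exactly the target integrand, so $I = \frac{3 \sqrt{\pi}}{8 a^{\frac{5}{2}}}$.

Setting $a = \frac{1}{6}$:
$$I = \frac{27 \sqrt{6} \sqrt{\pi}}{2}.$$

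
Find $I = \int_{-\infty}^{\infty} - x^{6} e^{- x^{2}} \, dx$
$- \frac{15 \sqrt{\pi}}{8}$

Consider the simpler parametrised integral
$$J(a) = \int_{-\infty}^{\infty} - e^{- a x^{2}} \, dx = - \frac{\sqrt{\pi}}{\sqrt{a}}.$$

Differentiating under the integral sign brings down a factor of $(-x^2)$:
$$\frac{dJ}{da} = \int_{-\infty}^{\infty} x^{2} e^{- a x^{2}} \, dx = \frac{\sqrt{\pi}}{2 a^{\frac{3}{2}}}.$$

Repeating $3$ times in total — each differentiation brings down another $(-x^2)$ — gives
$$\frac{d^{3}J}{da^{3}} = \int_{-\infty}^{\infty} x^{6} e^{- a x^{2}} \, dx = \frac{15 \sqrt{\pi}}{8 a^{\frac{7}{2}}},$$
and the integrand here is $(-1)^{3}$ times the target integrand, so $I = (-1)^{3}\,\frac{d^{3}J}{da^{3}} = - \frac{15 \sqrt{\pi}}{8 a^{\frac{7}{2}}}$.

Setting $a = 1$:
$$I = - \frac{15 \sqrt{\pi}}{8}.$$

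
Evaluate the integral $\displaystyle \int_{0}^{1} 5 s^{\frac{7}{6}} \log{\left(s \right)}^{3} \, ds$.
$- \frac{38880}{28561}$

Start from the elementary integral
$$J(a) = \int_{0}^{1} 5 s^{a} \, ds = \frac{5}{a + 1}.$$

Differentiating under the integral sign brings down a factor of $\ln s$:
$$\frac{dJ}{da} = \int_{0}^{1} 5 s^{a} \log{\left(s \right)} \, ds = - \frac{5}{\left(a + 1\right)^{2}}.$$

Repeating $3$ times in total — each differentiation brings down another $\ln s$ — gives
$$\frac{d^{3}J}{da^{3}} = \int_{0}^{1} 5 s^{a} \log{\left(s \right)}^{3} \, ds = - \frac{30}{\left(a + 1\right)^{4}},$$
and the integrand here is exactly the target integrand, so $I = - \frac{30}{\left(a + 1\right)^{4}}$.

Setting $a = \frac{7}{6}$:
$$I = - \frac{38880}{28561}.$$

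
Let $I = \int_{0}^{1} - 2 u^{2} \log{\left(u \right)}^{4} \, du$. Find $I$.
$- \frac{16}{81}$

Start from the elementary integral
$$J(a) = \int_{0}^{1} - 2 u^{a} \, du = - \frac{2}{a + 1}.$$

Differentiating under the integral sign brings down a factor of $\ln u$:
$$\frac{dJ}{da} = \int_{0}^{1} - 2 u^{a} \log{\left(u \right)} \, du = \frac{2}{\left(a + 1\right)^{2}}.$$

Repeating $4$ times in total — each differentiation brings down another $\ln u$ — gives
$$\frac{d^{4}J}{da^{4}} = \int_{0}^{1} - 2 u^{a} \log{\left(u \right)}^{4} \, du = - \frac{48}{\left(a + 1\right)^{5}},$$
and the integrand here is exactly the target integrand, so $I = - \frac{48}{\left(a + 1\right)^{5}}$.

Setting $a = 2$:
$$I = - \frac{16}{81}.$$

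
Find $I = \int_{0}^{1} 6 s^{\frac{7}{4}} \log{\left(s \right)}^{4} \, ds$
$\frac{147456}{161051}$

Start from the elementary integral
$$J(a) = \int_{0}^{1} 6 s^{a} \, ds = \frac{6}{a + 1}.$$

Differentiating under the integral sign brings down a factor of $\ln s$:
$$\frac{dJ}{da} = \int_{0}^{1} 6 s^{a} \log{\left(s \right)} \, ds = - \frac{6}{\left(a + 1\right)^{2}}.$$

Repeating $4$ times in total — each differentiation brings down another $\ln s$ — gives
$$\frac{d^{4}J}{da^{4}} = \int_{0}^{1} 6 s^{a} \log{\left(s \right)}^{4} \, ds = \frac{144}{\left(a + 1\right)^{5}},$$
and the integrand here is exactly the target integrand, so $I = \frac{144}{\left(a + 1\right)^{5}}$.

Setting $a = \frac{7}{4}$:
$$I = \frac{147456}{161051}.$$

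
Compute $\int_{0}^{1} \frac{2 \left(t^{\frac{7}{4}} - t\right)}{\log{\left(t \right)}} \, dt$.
$\log{\left(\frac{121}{64} \right)}$

Introduce a parameter $a$ in the exponent: let $I(a) = \int_{0}^{1} \frac{2 \left(- t + t^{a}\right)}{\log{\left(t \right)}} \, dt$.

Since $\dfrac{\partial}{\partial a}\,t^{a} = t^{a} \ln t$, the $\ln t$ in the denominator cancels and
$$\frac{dI}{da} = \int_{0}^{1} 2 t^{a} \, dt = 2 \left[\frac{t^{a+1}}{a+1}\right]_0^1 = \frac{2}{a + 1}.$$

Integrating with respect to $a$ gives $I(a) = \log{\left(\frac{\left(a + 1\right)^{2}}{4} \right)} + C$.

At $a = 1$ the integrand is identically $0$, so $I(1) = 0$. The closed form gives $0$, hence $C = 0$.

Setting $a = \frac{7}{4}$:
$$I = \log{\left(\frac{121}{64} \right)}.$$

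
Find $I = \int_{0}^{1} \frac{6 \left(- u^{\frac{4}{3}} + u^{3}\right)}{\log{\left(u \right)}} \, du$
$\log{\left(\frac{2985984}{117649} \right)}$

Introduce a parameter $a$ in the exponent: let $I(a) = \int_{0}^{1} \frac{6 \left(- u^{\frac{4}{3}} + u^{a}\right)}{\log{\left(u \right)}} \, du$.

Since $\dfrac{\partial}{\partial a}\,u^{a} = u^{a} \ln u$, the $\ln u$ in the denominator cancels and
$$\frac{dI}{da} = \int_{0}^{1} 6 u^{a} \, du = 6 \left[\frac{u^{a+1}}{a+1}\right]_0^1 = \frac{6}{a + 1}.$$

Integrating with respect to $a$ gives $I(a) = \log{\left(\frac{729 \left(a + 1\right)^{6}}{117649} \right)} + C$.

At $a = \frac{4}{3}$ the integrand is identically $0$, so $I(\frac{4}{3}) = 0$. The closed form gives $0$, hence $C = 0$.

Setting $a = 3$:
$$I = \log{\left(\frac{2985984}{117649} \right)}.$$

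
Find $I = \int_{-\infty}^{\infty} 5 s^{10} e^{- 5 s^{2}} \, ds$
$\frac{189 \sqrt{5} \sqrt{\pi}}{20000}$

Start from the elementary integral
$$J(a) = \int_{-\infty}^{\infty} 5 e^{- a s^{2}} \, ds = \frac{5 \sqrt{\pi}}{\sqrt{a}}.$$

Differentiating under the integral sign brings down a factor of $(-s^2)$:
$$\frac{dJ}{da} = \int_{-\infty}^{\infty} - 5 s^{2} e^{- a s^{2}} \, ds = - \frac{5 \sqrt{\pi}}{2 a^{\frac{3}{2}}}.$$

Repeating $5$ times in total — each differentiation brings down another $(-s^2)$ — gives
$$\frac{d^{5}J}{da^{5}} = \int_{-\infty}^{\infty} - 5 s^{10} e^{- a s^{2}} \, ds = - \frac{4725 \sqrt{\pi}}{32 a^{\frac{11}{2}}},$$
and the integrand here is $(-1)^{5}$ times the target integrand, so $I = (-1)^{5}\,\frac{d^{5}J}{da^{5}} = \frac{4725 \sqrt{\pi}}{32 a^{\frac{11}{2}}}$.

Setting $a = 5$:
$$I = \frac{189 \sqrt{5} \sqrt{\pi}}{20000}.$$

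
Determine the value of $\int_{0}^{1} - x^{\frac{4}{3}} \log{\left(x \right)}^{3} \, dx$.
$\frac{486}{2401}$

Begin with the known integral
$$J(a) = \int_{0}^{1} - x^{a} \, dx = - \frac{1}{a + 1}.$$

Differentiating under the integral sign brings down a factor of $\ln x$:
$$\frac{dJ}{da} = \int_{0}^{1} - x^{a} \log{\left(x \right)} \, dx = \frac{1}{\left(a + 1\right)^{2}}.$$

Repeating $3$ times in total — each differentiation brings down another $\ln x$ — gives
$$\frac{d^{3}J}{da^{3}} = \int_{0}^{1} - x^{a} \log{\left(x \right)}^{3} \, dx = \frac{6}{\left(a + 1\right)^{4}},$$
and the integrand here is exactly the target integrand, so $I = \frac{6}{\left(a + 1\right)^{4}}$.

Setting $a = \frac{4}{3}$:
$$I = \frac{486}{2401}.$$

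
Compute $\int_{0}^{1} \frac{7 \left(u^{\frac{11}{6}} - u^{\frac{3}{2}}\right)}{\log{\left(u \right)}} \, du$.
$- \log{\left(\frac{170859375}{410338673} \right)}$

Replace the exponent $\frac{3}{2}$ by a parameter $a$: let $I(a) = \int_{0}^{1} \frac{7 \left(u^{\frac{11}{6}} - u^{a}\right)}{\log{\left(u \right)}} \, du$.

Since $\dfrac{\partial}{\partial a}\,u^{a} = u^{a} \ln u$, the $\ln u$ in the denominator cancels and
$$\frac{dI}{da} = \int_{0}^{1} -7 u^{a} \, du = -7 \left[\frac{u^{a+1}}{a+1}\right]_0^1 = - \frac{7}{a + 1}.$$

Integrating with respect to $a$ gives $I(a) = - \log{\left(\frac{279936 \left(a + 1\right)^{7}}{410338673} \right)} + C$.

At $a = \frac{11}{6}$ the integrand is identically $0$, so $I(\frac{11}{6}) = 0$. The closed form gives $0$, hence $C = 0$.

Setting $a = \frac{3}{2}$:
$$I = - \log{\left(\frac{170859375}{410338673} \right)}.$$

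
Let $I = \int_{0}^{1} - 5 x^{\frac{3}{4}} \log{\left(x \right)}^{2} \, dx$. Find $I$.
$- \frac{640}{343}$

Begin with the known integral
$$J(a) = \int_{0}^{1} - 5 x^{a} \, dx = - \frac{5}{a + 1}.$$

Differentiating under the integral sign brings down a factor of $\ln x$:
$$\frac{dJ}{da} = \int_{0}^{1} - 5 x^{a} \log{\left(x \right)} \, dx = \frac{5}{\left(a + 1\right)^{2}}.$$

Repeating twice in total — each differentiation brings down another $\ln x$ — gives
$$\frac{d^{2}J}{da^{2}} = \int_{0}^{1} - 5 x^{a} \log{\left(x \right)}^{2} \, dx = - \frac{10}{\left(a + 1\right)^{3}},$$
and the integrand here is exactly the target integrand, so $I = - \frac{10}{\left(a + 1\right)^{3}}$.

Setting $a = \frac{3}{4}$:
$$I = - \frac{640}{343}.$$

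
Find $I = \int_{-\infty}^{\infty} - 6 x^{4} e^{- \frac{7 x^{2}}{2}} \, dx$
$- \frac{18 \sqrt{14} \sqrt{\pi}}{343}$

Consider the simpler parametrised integral
$$J(a) = \int_{-\infty}^{\infty} - 6 e^{- a x^{2}} \, dx = - \frac{6 \sqrt{\pi}}{\sqrt{a}}.$$

Differentiating under the integral sign brings down a factor of $(-x^2)$:
$$\frac{dJ}{da} = \int_{-\infty}^{\infty} 6 x^{2} e^{- a x^{2}} \, dx = \frac{3 \sqrt{\pi}}{a^{\frac{3}{2}}}.$$

Repeating twice in total — each differentiation brings down another $(-x^2)$ — gives
$$\frac{d^{2}J}{da^{2}} = \int_{-\infty}^{\infty} - 6 x^{4} e^{- a x^{2}} \, dx = - \frac{9 \sqrt{\pi}}{2 a^{\frac{5}{2}}},$$
and the integrand here is exactly the target integrand, so $I = - \frac{9 \sqrt{\pi}}{2 a^{\frac{5}{2}}}$.

Setting $a = \frac{7}{2}$:
$$I = - \frac{18 \sqrt{14} \sqrt{\pi}}{343}.$$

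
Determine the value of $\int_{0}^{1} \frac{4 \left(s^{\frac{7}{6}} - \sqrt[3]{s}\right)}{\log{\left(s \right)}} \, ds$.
$\log{\left(\frac{28561}{4096} \right)}$

Introduce a parameter $a$ in the exponent: let $I(a) = \int_{0}^{1} \frac{4 \left(- \sqrt[3]{s} + s^{a}\right)}{\log{\left(s \right)}} \, ds$.

Since $\dfrac{\partial}{\partial a}\,s^{a} = s^{a} \ln s$, the $\ln s$ in the denominator cancels and
$$\frac{dI}{da} = \int_{0}^{1} 4 s^{a} \, ds = 4 \left[\frac{s^{a+1}}{a+1}\right]_0^1 = \frac{4}{a + 1}.$$

Integrating with respect to $a$ gives $I(a) = \log{\left(\frac{81 \left(a + 1\right)^{4}}{256} \right)} + C$.

At $a = \frac{1}{3}$ the integrand is identically $0$, so $I(\frac{1}{3}) = 0$. The closed form gives $0$, hence $C = 0$.

Setting $a = \frac{7}{6}$:
$$I = \log{\left(\frac{28561}{4096} \right)}.$$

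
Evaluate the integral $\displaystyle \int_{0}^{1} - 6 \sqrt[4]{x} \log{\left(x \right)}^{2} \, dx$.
$- \frac{768}{125}$

Consider the simpler parametrised integral
$$J(a) = \int_{0}^{1} - 6 x^{a} \, dx = - \frac{6}{a + 1}.$$

Differentiating under the integral sign brings down a factor of $\ln x$:
$$\frac{dJ}{da} = \int_{0}^{1} - 6 x^{a} \log{\left(x \right)} \, dx = \frac{6}{\left(a + 1\right)^{2}}.$$

Repeating twice in total — each differentiation brings down another $\ln x$ — gives
$$\frac{d^{2}J}{da^{2}} = \int_{0}^{1} - 6 x^{a} \log{\left(x \right)}^{2} \, dx = - \frac{12}{\left(a + 1\right)^{3}},$$
and the integrand here is exactly the target integrand, so $I = - \frac{12}{\left(a + 1\right)^{3}}$.

Setting $a = \frac{1}{4}$:
$$I = - \frac{768}{125}.$$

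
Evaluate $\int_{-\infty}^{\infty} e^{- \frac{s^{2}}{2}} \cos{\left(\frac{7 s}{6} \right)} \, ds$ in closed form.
$\frac{\sqrt{2} \sqrt{\pi}}{e^{\frac{49}{72}}}$

Define $I(b) = \int_{-\infty}^{\infty} e^{- \frac{s^{2}}{2}} \cos{\left(b s \right)} \, ds$.

Differentiating under the integral sign,
$$I'(b) = \int_{-\infty}^{\infty} - s e^{- \frac{s^{2}}{2}} \sin{\left(b s \right)} \, ds.$$

Integrate $\int_{-\infty}^{\infty} s \sin(b s)\, e^{- \frac{s^{2}}{2}}\, ds$ by parts with $u = \sin(b s)$ and $dv = s\, e^{- \frac{s^{2}}{2}}\, ds$, giving $v = - e^{- \frac{s^{2}}{2}}$. The boundary term vanishes and
$$\int_{-\infty}^{\infty} s \sin(b s)\, e^{- \frac{s^{2}}{2}}\, ds = b \int_{-\infty}^{\infty} \cos(b s)\, e^{- \frac{s^{2}}{2}}\, ds,$$
so $I'(b) = - b\, I(b)$.

This is a separable first-order ODE; solving with the initial condition $I(0) = \int_{-\infty}^{\infty} e^{- \frac{s^{2}}{2}}\,ds = \sqrt{2} \sqrt{\pi}$ gives
$$I(b) = \sqrt{2} \sqrt{\pi} e^{- \frac{b^{2}}{2}}.$$

Setting $b = \frac{7}{6}$:
$$I = \frac{\sqrt{2} \sqrt{\pi}}{e^{\frac{49}{72}}}.$$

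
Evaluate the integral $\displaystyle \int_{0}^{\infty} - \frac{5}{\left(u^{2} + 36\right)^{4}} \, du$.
$- \frac{25 \pi}{8957952}$

Start from the standard arctangent integral
$$J(a) = \int_{0}^{\infty} - \frac{5}{a^{2} + u^{2}} \, du = - \frac{5 \pi}{2 a}.$$

Differentiating under the integral sign with respect to $a$,
$$\frac{dJ}{da} = \int_{0}^{\infty} \frac{10 a}{\left(a^{2} + u^{2}\right)^{2}} \, du = \frac{5 \pi}{2 a^{2}},$$
so $\int_{0}^{\infty} - \frac{5}{\left(a^{2} + u^{2}\right)^{2}} \, du = - \frac{5 \pi}{4 a^{3}}$.

Repeating — each differentiation of $1/(u^2+a^2)^j$ produces $-2ja/(u^2+a^2)^{j+1}$ — and dividing through by $-2ja$ at each step yields, after $3$ differentiations in total,
$$\int_{0}^{\infty} - \frac{5}{\left(a^{2} + u^{2}\right)^{4}} \, du = - \frac{25 \pi}{32 a^{7}}.$$

Setting $a = 6$:
$$I = - \frac{25 \pi}{8957952}.$$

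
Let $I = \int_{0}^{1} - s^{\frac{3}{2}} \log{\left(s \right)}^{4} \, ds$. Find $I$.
$- \frac{768}{3125}$

Consider the simpler parametrised integral
$$J(a) = \int_{0}^{1} - s^{a} \, ds = - \frac{1}{a + 1}.$$

Differentiating under the integral sign brings down a factor of $\ln s$:
$$\frac{dJ}{da} = \int_{0}^{1} - s^{a} \log{\left(s \right)} \, ds = \frac{1}{\left(a + 1\right)^{2}}.$$

Repeating $4$ times in total — each differentiation brings down another $\ln s$ — gives
$$\frac{d^{4}J}{da^{4}} = \int_{0}^{1} - s^{a} \log{\left(s \right)}^{4} \, ds = - \frac{24}{\left(a + 1\right)^{5}},$$
and the integrand here is exactly the target integrand, so $I = - \frac{24}{\left(a + 1\right)^{5}}$.

Setting $a = \frac{3}{2}$:
$$I = - \frac{768}{3125}.$$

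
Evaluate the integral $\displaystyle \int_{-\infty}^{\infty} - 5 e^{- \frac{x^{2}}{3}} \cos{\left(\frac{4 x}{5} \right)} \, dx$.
$- \frac{5 \sqrt{3} \sqrt{\pi}}{e^{\frac{12}{25}}}$

Define $I(b) = \int_{-\infty}^{\infty} - 5 e^{- \frac{x^{2}}{3}} \cos{\left(b x \right)} \, dx$.

Differentiating under the integral sign,
$$I'(b) = \int_{-\infty}^{\infty} 5 x e^{- \frac{x^{2}}{3}} \sin{\left(b x \right)} \, dx.$$

Integrate $\int_{-\infty}^{\infty} x \sin(b x)\, e^{- \frac{x^{2}}{3}}\, dx$ by parts with $u = \sin(b x)$ and $dv = x\, e^{- \frac{x^{2}}{3}}\, dx$, giving $v = - \frac{3 e^{- \frac{x^{2}}{3}}}{2}$. The boundary term vanishes and
$$\int_{-\infty}^{\infty} x \sin(b x)\, e^{- \frac{x^{2}}{3}}\, dx = \frac{3 b}{2} \int_{-\infty}^{\infty} \cos(b x)\, e^{- \frac{x^{2}}{3}}\, dx,$$
so $I'(b) = - \frac{3 b}{2}\, I(b)$.

This is a separable first-order ODE; solving with the initial condition $I(0) = \int_{-\infty}^{\infty} - 5 e^{- \frac{x^{2}}{3}}\,dx = - 5 \sqrt{3} \sqrt{\pi}$ gives
$$I(b) = - 5 \sqrt{3} \sqrt{\pi} e^{- \frac{3 b^{2}}{4}}.$$

Setting $b = \frac{4}{5}$:
$$I = - \frac{5 \sqrt{3} \sqrt{\pi}}{e^{\frac{12}{25}}}.$$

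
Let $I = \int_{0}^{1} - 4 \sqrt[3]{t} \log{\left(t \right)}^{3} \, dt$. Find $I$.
$\frac{243}{32}$

Start from the elementary integral
$$J(a) = \int_{0}^{1} - 4 t^{a} \, dt = - \frac{4}{a + 1}.$$

Differentiating under the integral sign brings down a factor of $\ln t$:
$$\frac{dJ}{da} = \int_{0}^{1} - 4 t^{a} \log{\left(t \right)} \, dt = \frac{4}{\left(a + 1\right)^{2}}.$$

Repeating $3$ times in total — each differentiation brings down another $\ln t$ — gives
$$\frac{d^{3}J}{da^{3}} = \int_{0}^{1} - 4 t^{a} \log{\left(t \right)}^{3} \, dt = \frac{24}{\left(a + 1\right)^{4}},$$
and the integrand here is exactly the target integrand, so $I = \frac{24}{\left(a + 1\right)^{4}}$.

Setting $a = \frac{1}{3}$:
$$I = \frac{243}{32}.$$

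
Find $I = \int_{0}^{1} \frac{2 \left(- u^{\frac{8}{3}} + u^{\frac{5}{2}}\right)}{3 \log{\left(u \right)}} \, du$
$- \frac{2 \log{\left(22 \right)}}{3} + \frac{2 \log{\left(21 \right)}}{3}$

Replace the exponent $\frac{5}{2}$ by a parameter $a$: let $I(a) = \int_{0}^{1} \frac{2 \left(- u^{\frac{8}{3}} + u^{a}\right)}{3 \log{\left(u \right)}} \, du$.

Since $\dfrac{\partial}{\partial a}\,u^{a} = u^{a} \ln u$, the $\ln u$ in the denominator cancels and
$$\frac{dI}{da} = \int_{0}^{1} \frac{2}{3} u^{a} \, du = \frac{2}{3} \left[\frac{u^{a+1}}{a+1}\right]_0^1 = \frac{2}{3 \left(a + 1\right)}.$$

Integrating with respect to $a$ gives $I(a) = \log{\left(\frac{\sqrt[3]{11} \cdot 3^{\frac{2}{3}} \left(a + 1\right)^{\frac{2}{3}}}{11} \right)} + C$.

At $a = \frac{8}{3}$ the integrand is identically $0$, so $I(\frac{8}{3}) = 0$. The closed form gives $0$, hence $C = 0$.

Setting $a = \frac{5}{2}$:
$$I = - \frac{2 \log{\left(22 \right)}}{3} + \frac{2 \log{\left(21 \right)}}{3}.$$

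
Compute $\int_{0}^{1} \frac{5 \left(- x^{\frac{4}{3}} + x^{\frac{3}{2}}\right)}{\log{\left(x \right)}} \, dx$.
$\log{\left(\frac{759375}{537824} \right)}$

Introduce a parameter $a$ in the exponent: let $I(a) = \int_{0}^{1} \frac{5 \left(- x^{\frac{4}{3}} + x^{a}\right)}{\log{\left(x \right)}} \, dx$.

Since $\dfrac{\partial}{\partial a}\,x^{a} = x^{a} \ln x$, the $\ln x$ in the denominator cancels and
$$\frac{dI}{da} = \int_{0}^{1} 5 x^{a} \, dx = 5 \left[\frac{x^{a+1}}{a+1}\right]_0^1 = \frac{5}{a + 1}.$$

Integrating with respect to $a$ gives $I(a) = \log{\left(\frac{243 \left(a + 1\right)^{5}}{16807} \right)} + C$.

At $a = \frac{4}{3}$ the integrand is identically $0$, so $I(\frac{4}{3}) = 0$. The closed form gives $0$, hence $C = 0$.

Setting $a = \frac{3}{2}$:
$$I = \log{\left(\frac{759375}{537824} \right)}.$$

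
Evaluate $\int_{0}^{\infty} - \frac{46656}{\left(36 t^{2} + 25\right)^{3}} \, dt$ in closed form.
$- \frac{1458 \pi}{3125}$

Start from the standard arctangent integral
$$J(a) = \int_{0}^{\infty} - \frac{1}{a^{2} + t^{2}} \, dt = - \frac{\pi}{2 a}.$$

Differentiating under the integral sign with respect to $a$,
$$\frac{dJ}{da} = \int_{0}^{\infty} \frac{2 a}{\left(a^{2} + t^{2}\right)^{2}} \, dt = \frac{\pi}{2 a^{2}},$$
so $\int_{0}^{\infty} - \frac{1}{\left(a^{2} + t^{2}\right)^{2}} \, dt = - \frac{\pi}{4 a^{3}}$.

Repeating — each differentiation of $1/(t^2+a^2)^j$ produces $-2ja/(t^2+a^2)^{j+1}$ — and dividing through by $-2ja$ at each step yields, after $2$ differentiations in total,
$$\int_{0}^{\infty} - \frac{1}{\left(a^{2} + t^{2}\right)^{3}} \, dt = - \frac{3 \pi}{16 a^{5}}.$$

Setting $a = \frac{5}{6}$:
$$I = - \frac{1458 \pi}{3125}.$$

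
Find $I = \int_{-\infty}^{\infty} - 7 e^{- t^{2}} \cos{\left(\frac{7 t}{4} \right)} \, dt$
$- \frac{7 \sqrt{\pi}}{e^{\frac{49}{64}}}$

Treat the cosine frequency as a parameter and define $I(b) = \int_{-\infty}^{\infty} - 7 e^{- t^{2}} \cos{\left(b t \right)} \, dt$.

Differentiating under the integral sign,
$$I'(b) = \int_{-\infty}^{\infty} 7 t e^{- t^{2}} \sin{\left(b t \right)} \, dt.$$

Integrate $\int_{-\infty}^{\infty} t \sin(b t)\, e^{- t^{2}}\, dt$ by parts with $u = \sin(b t)$ and $dv = t\, e^{- t^{2}}\, dt$, giving $v = - \frac{e^{- t^{2}}}{2}$. The boundary term vanishes and
$$\int_{-\infty}^{\infty} t \sin(b t)\, e^{- t^{2}}\, dt = \frac{b}{2} \int_{-\infty}^{\infty} \cos(b t)\, e^{- t^{2}}\, dt,$$
so $I'(b) = - \frac{b}{2}\, I(b)$.

This is a separable first-order ODE; solving with the initial condition $I(0) = \int_{-\infty}^{\infty} - 7 e^{- t^{2}}\,dt = - 7 \sqrt{\pi}$ gives
$$I(b) = - 7 \sqrt{\pi} e^{- \frac{b^{2}}{4}}.$$

Setting $b = \frac{7}{4}$:
$$I = - \frac{7 \sqrt{\pi}}{e^{\frac{49}{64}}}.$$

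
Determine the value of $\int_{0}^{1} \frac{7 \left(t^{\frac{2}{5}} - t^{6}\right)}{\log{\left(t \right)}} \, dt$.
$- \log{\left(78125 \right)}$

Replace the exponent $\frac{2}{5}$ by a parameter $a$: let $I(a) = \int_{0}^{1} \frac{7 \left(- t^{6} + t^{a}\right)}{\log{\left(t \right)}} \, dt$.

Since $\dfrac{\partial}{\partial a}\,t^{a} = t^{a} \ln t$, the $\ln t$ in the denominator cancels and
$$\frac{dI}{da} = \int_{0}^{1} 7 t^{a} \, dt = 7 \left[\frac{t^{a+1}}{a+1}\right]_0^1 = \frac{7}{a + 1}.$$

Integrating with respect to $a$ gives $I(a) = \log{\left(\frac{\left(a + 1\right)^{7}}{823543} \right)} + C$.

At $a = 6$ the integrand is identically $0$, so $I(6) = 0$. The closed form gives $0$, hence $C = 0$.

Setting $a = \frac{2}{5}$:
$$I = - \log{\left(78125 \right)}.$$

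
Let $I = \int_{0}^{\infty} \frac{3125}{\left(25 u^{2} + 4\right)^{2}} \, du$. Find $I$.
$\frac{625 \pi}{32}$

Recall the elementary integral
$$J(a) = \int_{0}^{\infty} \frac{5}{a^{2} + u^{2}} \, du = \frac{5 \pi}{2 a}.$$

Differentiating under the integral sign with respect to $a$,
$$\frac{dJ}{da} = \int_{0}^{\infty} - \frac{10 a}{\left(a^{2} + u^{2}\right)^{2}} \, du = - \frac{5 \pi}{2 a^{2}},$$
so $\int_{0}^{\infty} \frac{5}{\left(a^{2} + u^{2}\right)^{2}} \, du = \frac{5 \pi}{4 a^{3}}$.

Setting $a = \frac{2}{5}$:
$$I = \frac{625 \pi}{32}.$$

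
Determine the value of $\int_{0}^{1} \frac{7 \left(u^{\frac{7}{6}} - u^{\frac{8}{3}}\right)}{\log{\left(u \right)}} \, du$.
$\log{\left(\frac{62748517}{2494357888} \right)}$

Consider the one-parameter family: let $I(a) = \int_{0}^{1} \frac{7 \left(- u^{\frac{8}{3}} + u^{a}\right)}{\log{\left(u \right)}} \, du$.

Since $\dfrac{\partial}{\partial a}\,u^{a} = u^{a} \ln u$, the $\ln u$ in the denominator cancels and
$$\frac{dI}{da} = \int_{0}^{1} 7 u^{a} \, du = 7 \left[\frac{u^{a+1}}{a+1}\right]_0^1 = \frac{7}{a + 1}.$$

Integrating with respect to $a$ gives $I(a) = \log{\left(\frac{2187 \left(a + 1\right)^{7}}{19487171} \right)} + C$.

At $a = \frac{8}{3}$ the integrand is identically $0$, so $I(\frac{8}{3}) = 0$. The closed form gives $0$, hence $C = 0$.

Setting $a = \frac{7}{6}$:
$$I = \log{\left(\frac{62748517}{2494357888} \right)}.$$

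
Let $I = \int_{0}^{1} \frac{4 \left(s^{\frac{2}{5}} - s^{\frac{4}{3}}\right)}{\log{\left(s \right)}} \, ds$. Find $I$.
$\log{\left(\frac{81}{625} \right)}$

Consider the one-parameter family: let $I(a) = \int_{0}^{1} \frac{4 \left(- s^{\frac{4}{3}} + s^{a}\right)}{\log{\left(s \right)}} \, ds$.

Since $\dfrac{\partial}{\partial a}\,s^{a} = s^{a} \ln s$, the $\ln s$ in the denominator cancels and
$$\frac{dI}{da} = \int_{0}^{1} 4 s^{a} \, ds = 4 \left[\frac{s^{a+1}}{a+1}\right]_0^1 = \frac{4}{a + 1}.$$

Integrating with respect to $a$ gives $I(a) = \log{\left(\frac{81 \left(a + 1\right)^{4}}{2401} \right)} + C$.

At $a = \frac{4}{3}$ the integrand is identically $0$, so $I(\frac{4}{3}) = 0$. The closed form gives $0$, hence $C = 0$.

Setting $a = \frac{2}{5}$:
$$I = \log{\left(\frac{81}{625} \right)}.$$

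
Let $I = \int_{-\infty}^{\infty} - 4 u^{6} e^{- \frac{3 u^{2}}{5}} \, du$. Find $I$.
$- \frac{625 \sqrt{15} \sqrt{\pi}}{54}$

Start from the elementary integral
$$J(a) = \int_{-\infty}^{\infty} - 4 e^{- a u^{2}} \, du = - \frac{4 \sqrt{\pi}}{\sqrt{a}}.$$

Differentiating under the integral sign brings down a factor of $(-u^2)$:
$$\frac{dJ}{da} = \int_{-\infty}^{\infty} 4 u^{2} e^{- a u^{2}} \, du = \frac{2 \sqrt{\pi}}{a^{\frac{3}{2}}}.$$

Repeating $3$ times in total — each differentiation brings down another $(-u^2)$ — gives
$$\frac{d^{3}J}{da^{3}} = \int_{-\infty}^{\infty} 4 u^{6} e^{- a u^{2}} \, du = \frac{15 \sqrt{\pi}}{2 a^{\frac{7}{2}}},$$
and the integrand here is $(-1)^{3}$ times the target integrand, so $I = (-1)^{3}\,\frac{d^{3}J}{da^{3}} = - \frac{15 \sqrt{\pi}}{2 a^{\frac{7}{2}}}$.

Setting $a = \frac{3}{5}$:
$$I = - \frac{625 \sqrt{15} \sqrt{\pi}}{54}.$$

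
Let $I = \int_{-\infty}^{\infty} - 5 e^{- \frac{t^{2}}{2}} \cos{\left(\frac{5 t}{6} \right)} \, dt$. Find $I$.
$- \frac{5 \sqrt{2} \sqrt{\pi}}{e^{\frac{25}{72}}}$

Define $I(b) = \int_{-\infty}^{\infty} - 5 e^{- \frac{t^{2}}{2}} \cos{\left(b t \right)} \, dt$.

Differentiating under the integral sign,
$$I'(b) = \int_{-\infty}^{\infty} 5 t e^{- \frac{t^{2}}{2}} \sin{\left(b t \right)} \, dt.$$

Integrate $\int_{-\infty}^{\infty} t \sin(b t)\, e^{- \frac{t^{2}}{2}}\, dt$ by parts with $u = \sin(b t)$ and $dv = t\, e^{- \frac{t^{2}}{2}}\, dt$, giving $v = - e^{- \frac{t^{2}}{2}}$. The boundary term vanishes and
$$\int_{-\infty}^{\infty} t \sin(b t)\, e^{- \frac{t^{2}}{2}}\, dt = b \int_{-\infty}^{\infty} \cos(b t)\, e^{- \frac{t^{2}}{2}}\, dt,$$
so $I'(b) = - b\, I(b)$.

This is a separable first-order ODE; solving with the initial condition $I(0) = \int_{-\infty}^{\infty} - 5 e^{- \frac{t^{2}}{2}}\,dt = - 5 \sqrt{2} \sqrt{\pi}$ gives
$$I(b) = - 5 \sqrt{2} \sqrt{\pi} e^{- \frac{b^{2}}{2}}.$$

Setting $b = \frac{5}{6}$:
$$I = - \frac{5 \sqrt{2} \sqrt{\pi}}{e^{\frac{25}{72}}}.$$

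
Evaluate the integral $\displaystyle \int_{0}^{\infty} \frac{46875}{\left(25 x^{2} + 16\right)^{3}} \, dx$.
$\frac{28125 \pi}{16384}$

Begin with the known result
$$J(a) = \int_{0}^{\infty} \frac{3}{a^{2} + x^{2}} \, dx = \frac{3 \pi}{2 a}.$$

Differentiating under the integral sign with respect to $a$,
$$\frac{dJ}{da} = \int_{0}^{\infty} - \frac{6 a}{\left(a^{2} + x^{2}\right)^{2}} \, dx = - \frac{3 \pi}{2 a^{2}},$$
so $\int_{0}^{\infty} \frac{3}{\left(a^{2} + x^{2}\right)^{2}} \, dx = \frac{3 \pi}{4 a^{3}}$.

Repeating — each differentiation of $1/(x^2+a^2)^j$ produces $-2ja/(x^2+a^2)^{j+1}$ — and dividing through by $-2ja$ at each step yields, after $2$ differentiations in total,
$$\int_{0}^{\infty} \frac{3}{\left(a^{2} + x^{2}\right)^{3}} \, dx = \frac{9 \pi}{16 a^{5}}.$$

Setting $a = \frac{4}{5}$:
$$I = \frac{28125 \pi}{16384}.$$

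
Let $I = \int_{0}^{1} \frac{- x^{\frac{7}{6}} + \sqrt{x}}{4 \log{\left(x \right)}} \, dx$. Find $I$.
$- \frac{\log{\left(13 \right)}}{4} + \frac{\log{\left(3 \right)}}{2}$

Introduce a parameter $a$ in the exponent: let $I(a) = \int_{0}^{1} \frac{\sqrt{x} - x^{a}}{4 \log{\left(x \right)}} \, dx$.

Since $\dfrac{\partial}{\partial a}\,x^{a} = x^{a} \ln x$, the $\ln x$ in the denominator cancels and
$$\frac{dI}{da} = \int_{0}^{1} - \frac{1}{4} x^{a} \, dx = - \frac{1}{4} \left[\frac{x^{a+1}}{a+1}\right]_0^1 = - \frac{1}{4 a + 4}.$$

Integrating with respect to $a$ gives $I(a) = - \frac{\log{\left(a + 1 \right)}}{4} - \frac{\log{\left(2 \right)}}{4} + \frac{\log{\left(3 \right)}}{4} + C$.

At $a = \frac{1}{2}$ the integrand is identically $0$, so $I(\frac{1}{2}) = 0$. The closed form gives $0$, hence $C = 0$.

Setting $a = \frac{7}{6}$:
$$I = - \frac{\log{\left(13 \right)}}{4} + \frac{\log{\left(3 \right)}}{2}.$$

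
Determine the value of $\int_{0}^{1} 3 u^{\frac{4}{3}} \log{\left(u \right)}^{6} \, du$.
$\frac{4723920}{823543}$

Start from the elementary integral
$$J(a) = \int_{0}^{1} 3 u^{a} \, du = \frac{3}{a + 1}.$$

Differentiating under the integral sign brings down a factor of $\ln u$:
$$\frac{dJ}{da} = \int_{0}^{1} 3 u^{a} \log{\left(u \right)} \, du = - \frac{3}{\left(a + 1\right)^{2}}.$$

Repeating $6$ times in total — each differentiation brings down another $\ln u$ — gives
$$\frac{d^{6}J}{da^{6}} = \int_{0}^{1} 3 u^{a} \log{\left(u \right)}^{6} \, du = \frac{2160}{\left(a + 1\right)^{7}},$$
and the integrand here is exactly the target integrand, so $I = \frac{2160}{\left(a + 1\right)^{7}}$.

Setting $a = \frac{4}{3}$:
$$I = \frac{4723920}{823543}.$$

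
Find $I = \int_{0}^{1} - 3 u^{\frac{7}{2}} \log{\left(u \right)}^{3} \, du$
$\frac{32}{729}$

Begin with the known integral
$$J(a) = \int_{0}^{1} - 3 u^{a} \, du = - \frac{3}{a + 1}.$$

Differentiating under the integral sign brings down a factor of $\ln u$:
$$\frac{dJ}{da} = \int_{0}^{1} - 3 u^{a} \log{\left(u \right)} \, du = \frac{3}{\left(a + 1\right)^{2}}.$$

Repeating $3$ times in total — each differentiation brings down another $\ln u$ — gives
$$\frac{d^{3}J}{da^{3}} = \int_{0}^{1} - 3 u^{a} \log{\left(u \right)}^{3} \, du = \frac{18}{\left(a + 1\right)^{4}},$$
and the integrand here is exactly the target integrand, so $I = \frac{18}{\left(a + 1\right)^{4}}$.

Setting $a = \frac{7}{2}$:
$$I = \frac{32}{729}.$$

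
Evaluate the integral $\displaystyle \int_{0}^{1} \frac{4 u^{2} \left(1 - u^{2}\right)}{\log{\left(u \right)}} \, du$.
$\log{\left(\frac{81}{625} \right)}$

Introduce a parameter $a$ in the exponent: let $I(a) = \int_{0}^{1} \frac{4 \left(u^{2} - u^{a}\right)}{\log{\left(u \right)}} \, du$.

Since $\dfrac{\partial}{\partial a}\,u^{a} = u^{a} \ln u$, the $\ln u$ in the denominator cancels and
$$\frac{dI}{da} = \int_{0}^{1} -4 u^{a} \, du = -4 \left[\frac{u^{a+1}}{a+1}\right]_0^1 = - \frac{4}{a + 1}.$$

Integrating with respect to $a$ gives $I(a) = \log{\left(\frac{81}{\left(a + 1\right)^{4}} \right)} + C$.

At $a = 2$ the integrand is identically $0$, so $I(2) = 0$. The closed form gives $0$, hence $C = 0$.

Setting $a = 4$:
$$I = \log{\left(\frac{81}{625} \right)}.$$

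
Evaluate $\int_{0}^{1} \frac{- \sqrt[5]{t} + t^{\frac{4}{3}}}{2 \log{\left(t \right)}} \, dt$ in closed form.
$\log{\left(\frac{\sqrt{70}}{6} \right)}$

Replace the exponent $\frac{1}{5}$ by a parameter $a$: let $I(a) = \int_{0}^{1} \frac{t^{\frac{4}{3}} - t^{a}}{2 \log{\left(t \right)}} \, dt$.

Since $\dfrac{\partial}{\partial a}\,t^{a} = t^{a} \ln t$, the $\ln t$ in the denominator cancels and
$$\frac{dI}{da} = \int_{0}^{1} - \frac{1}{2} t^{a} \, dt = - \frac{1}{2} \left[\frac{t^{a+1}}{a+1}\right]_0^1 = - \frac{1}{2 a + 2}.$$

Integrating with respect to $a$ gives $I(a) = - \frac{\log{\left(a + 1 \right)}}{2} - \frac{\log{\left(3 \right)}}{2} + \frac{\log{\left(7 \right)}}{2} + C$.

At $a = \frac{4}{3}$ the integrand is identically $0$, so $I(\frac{4}{3}) = 0$. The closed form gives $0$, hence $C = 0$.

Setting $a = \frac{1}{5}$:
$$I = \log{\left(\frac{\sqrt{70}}{6} \right)}.$$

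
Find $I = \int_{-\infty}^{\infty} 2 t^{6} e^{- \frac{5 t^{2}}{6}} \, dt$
$\frac{162 \sqrt{30} \sqrt{\pi}}{125}$

Begin with the known integral
$$J(a) = \int_{-\infty}^{\infty} 2 e^{- a t^{2}} \, dt = \frac{2 \sqrt{\pi}}{\sqrt{a}}.$$

Differentiating under the integral sign brings down a factor of $(-t^2)$:
$$\frac{dJ}{da} = \int_{-\infty}^{\infty} - 2 t^{2} e^{- a t^{2}} \, dt = - \frac{\sqrt{\pi}}{a^{\frac{3}{2}}}.$$

Repeating $3$ times in total — each differentiation brings down another $(-t^2)$ — gives
$$\frac{d^{3}J}{da^{3}} = \int_{-\infty}^{\infty} - 2 t^{6} e^{- a t^{2}} \, dt = - \frac{15 \sqrt{\pi}}{4 a^{\frac{7}{2}}},$$
and the integrand here is $(-1)^{3}$ times the target integrand, so $I = (-1)^{3}\,\frac{d^{3}J}{da^{3}} = \frac{15 \sqrt{\pi}}{4 a^{\frac{7}{2}}}$.

Setting $a = \frac{5}{6}$:
$$I = \frac{162 \sqrt{30} \sqrt{\pi}}{125}.$$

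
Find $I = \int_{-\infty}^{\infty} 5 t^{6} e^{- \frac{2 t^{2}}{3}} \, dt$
$\frac{2025 \sqrt{6} \sqrt{\pi}}{128}$

Consider the simpler parametrised integral
$$J(a) = \int_{-\infty}^{\infty} 5 e^{- a t^{2}} \, dt = \frac{5 \sqrt{\pi}}{\sqrt{a}}.$$

Differentiating under the integral sign brings down a factor of $(-t^2)$:
$$\frac{dJ}{da} = \int_{-\infty}^{\infty} - 5 t^{2} e^{- a t^{2}} \, dt = - \frac{5 \sqrt{\pi}}{2 a^{\frac{3}{2}}}.$$

Repeating $3$ times in total — each differentiation brings down another $(-t^2)$ — gives
$$\frac{d^{3}J}{da^{3}} = \int_{-\infty}^{\infty} - 5 t^{6} e^{- a t^{2}} \, dt = - \frac{75 \sqrt{\pi}}{8 a^{\frac{7}{2}}},$$
and the integrand here is $(-1)^{3}$ times the target integrand, so $I = (-1)^{3}\,\frac{d^{3}J}{da^{3}} = \frac{75 \sqrt{\pi}}{8 a^{\frac{7}{2}}}$.

Setting $a = \frac{2}{3}$:
$$I = \frac{2025 \sqrt{6} \sqrt{\pi}}{128}.$$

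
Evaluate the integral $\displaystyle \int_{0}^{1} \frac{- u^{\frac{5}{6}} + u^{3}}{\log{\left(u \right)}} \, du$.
$\log{\left(\frac{24}{11} \right)}$

Replace the exponent $3$ by a parameter $a$: let $I(a) = \int_{0}^{1} \frac{- u^{\frac{5}{6}} + u^{a}}{\log{\left(u \right)}} \, du$.

Since $\dfrac{\partial}{\partial a}\,u^{a} = u^{a} \ln u$, the $\ln u$ in the denominator cancels and
$$\frac{dI}{da} = \int_{0}^{1} u^{a} \, du = \left[\frac{u^{a+1}}{a+1}\right]_0^1 = \frac{1}{a + 1}.$$

Integrating with respect to $a$ gives $I(a) = \log{\left(\frac{6 a}{11} + \frac{6}{11} \right)} + C$.

At $a = \frac{5}{6}$ the integrand is identically $0$, so $I(\frac{5}{6}) = 0$. The closed form gives $0$, hence $C = 0$.

Setting $a = 3$:
$$I = \log{\left(\frac{24}{11} \right)}.$$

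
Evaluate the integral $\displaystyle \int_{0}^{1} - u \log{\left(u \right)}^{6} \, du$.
$- \frac{45}{8}$

Start from the elementary integral
$$J(a) = \int_{0}^{1} - u^{a} \, du = - \frac{1}{a + 1}.$$

Differentiating under the integral sign brings down a factor of $\ln u$:
$$\frac{dJ}{da} = \int_{0}^{1} - u^{a} \log{\left(u \right)} \, du = \frac{1}{\left(a + 1\right)^{2}}.$$

Repeating $6$ times in total — each differentiation brings down another $\ln u$ — gives
$$\frac{d^{6}J}{da^{6}} = \int_{0}^{1} - u^{a} \log{\left(u \right)}^{6} \, du = - \frac{720}{\left(a + 1\right)^{7}},$$
and the integrand here is exactly the target integrand, so $I = - \frac{720}{\left(a + 1\right)^{7}}$.

Setting $a = 1$:
$$I = - \frac{45}{8}.$$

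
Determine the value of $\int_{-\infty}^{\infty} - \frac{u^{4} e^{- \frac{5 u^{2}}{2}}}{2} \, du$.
$- \frac{3 \sqrt{10} \sqrt{\pi}}{250}$

Begin with the known integral
$$J(a) = \int_{-\infty}^{\infty} - \frac{e^{- a u^{2}}}{2} \, du = - \frac{\sqrt{\pi}}{2 \sqrt{a}}.$$

Differentiating under the integral sign brings down a factor of $(-u^2)$:
$$\frac{dJ}{da} = \int_{-\infty}^{\infty} \frac{u^{2} e^{- a u^{2}}}{2} \, du = \frac{\sqrt{\pi}}{4 a^{\frac{3}{2}}}.$$

Repeating twice in total — each differentiation brings down another $(-u^2)$ — gives
$$\frac{d^{2}J}{da^{2}} = \int_{-\infty}^{\infty} - \frac{u^{4} e^{- a u^{2}}}{2} \, du = - \frac{3 \sqrt{\pi}}{8 a^{\frac{5}{2}}},$$
and the integrand here is exactly the target integrand, so $I = - \frac{3 \sqrt{\pi}}{8 a^{\frac{5}{2}}}$.

Setting $a = \frac{5}{2}$:
$$I = - \frac{3 \sqrt{10} \sqrt{\pi}}{250}.$$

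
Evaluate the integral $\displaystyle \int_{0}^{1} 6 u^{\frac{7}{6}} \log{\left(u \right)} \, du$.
$- \frac{216}{169}$

Begin with the known integral
$$J(a) = \int_{0}^{1} 6 u^{a} \, du = \frac{6}{a + 1}.$$

Differentiating under the integral sign brings down a factor of $\ln u$:
$$\frac{dJ}{da} = \int_{0}^{1} 6 u^{a} \log{\left(u \right)} \, du = - \frac{6}{\left(a + 1\right)^{2}}.$$

The integral on the left is $I$, so $I = - \frac{6}{\left(a + 1\right)^{2}}$.

Setting $a = \frac{7}{6}$:
$$I = - \frac{216}{169}.$$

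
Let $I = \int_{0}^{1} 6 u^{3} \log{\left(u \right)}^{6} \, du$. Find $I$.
$\frac{135}{512}$

Start from the elementary integral
$$J(a) = \int_{0}^{1} 6 u^{a} \, du = \frac{6}{a + 1}.$$

Differentiating under the integral sign brings down a factor of $\ln u$:
$$\frac{dJ}{da} = \int_{0}^{1} 6 u^{a} \log{\left(u \right)} \, du = - \frac{6}{\left(a + 1\right)^{2}}.$$

Repeating $6$ times in total — each differentiation brings down another $\ln u$ — gives
$$\frac{d^{6}J}{da^{6}} = \int_{0}^{1} 6 u^{a} \log{\left(u \right)}^{6} \, du = \frac{4320}{\left(a + 1\right)^{7}},$$
and the integrand here is exactly the target integrand, so $I = \frac{4320}{\left(a + 1\right)^{7}}$.

Setting $a = 3$:
$$I = \frac{135}{512}.$$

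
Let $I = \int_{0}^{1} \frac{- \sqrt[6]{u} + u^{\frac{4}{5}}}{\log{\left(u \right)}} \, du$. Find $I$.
$- \log{\left(35 \right)} + \log{\left(54 \right)}$

Consider the one-parameter family: let $I(a) = \int_{0}^{1} \frac{u^{\frac{4}{5}} - u^{a}}{\log{\left(u \right)}} \, du$.

Since $\dfrac{\partial}{\partial a}\,u^{a} = u^{a} \ln u$, the $\ln u$ in the denominator cancels and
$$\frac{dI}{da} = \int_{0}^{1} -1 u^{a} \, du = -1 \left[\frac{u^{a+1}}{a+1}\right]_0^1 = - \frac{1}{a + 1}.$$

Integrating with respect to $a$ gives $I(a) = - \log{\left(\frac{5 a}{9} + \frac{5}{9} \right)} + C$.

At $a = \frac{4}{5}$ the integrand is identically $0$, so $I(\frac{4}{5}) = 0$. The closed form gives $0$, hence $C = 0$.

Setting $a = \frac{1}{6}$:
$$I = - \log{\left(35 \right)} + \log{\left(54 \right)}.$$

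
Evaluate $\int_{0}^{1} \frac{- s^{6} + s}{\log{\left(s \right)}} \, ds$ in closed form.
$\log{\left(\frac{2}{7} \right)}$

Consider the one-parameter family: let $I(a) = \int_{0}^{1} \frac{- s^{6} + s^{a}}{\log{\left(s \right)}} \, ds$.

Since $\dfrac{\partial}{\partial a}\,s^{a} = s^{a} \ln s$, the $\ln s$ in the denominator cancels and
$$\frac{dI}{da} = \int_{0}^{1} s^{a} \, ds = \left[\frac{s^{a+1}}{a+1}\right]_0^1 = \frac{1}{a + 1}.$$

Integrating with respect to $a$ gives $I(a) = \log{\left(\frac{a}{7} + \frac{1}{7} \right)} + C$.

At $a = 6$ the integrand is identically $0$, so $I(6) = 0$. The closed form gives $0$, hence $C = 0$.

Setting $a = 1$:
$$I = \log{\left(\frac{2}{7} \right)}.$$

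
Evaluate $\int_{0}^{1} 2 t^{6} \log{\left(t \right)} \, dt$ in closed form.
$- \frac{2}{49}$

Begin with the known integral
$$J(a) = \int_{0}^{1} 2 t^{a} \, dt = \frac{2}{a + 1}.$$

Differentiating under the integral sign brings down a factor of $\ln t$:
$$\frac{dJ}{da} = \int_{0}^{1} 2 t^{a} \log{\left(t \right)} \, dt = - \frac{2}{\left(a + 1\right)^{2}}.$$

The integral on the left is $I$, so $I = - \frac{2}{\left(a + 1\right)^{2}}$.

Setting $a = 6$:
$$I = - \frac{2}{49}.$$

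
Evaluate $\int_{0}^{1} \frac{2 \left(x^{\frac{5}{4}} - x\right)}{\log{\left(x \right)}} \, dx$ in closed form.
$- \log{\left(\frac{64}{81} \right)}$

Introduce a parameter $a$ in the exponent: let $I(a) = \int_{0}^{1} \frac{2 \left(x^{\frac{5}{4}} - x^{a}\right)}{\log{\left(x \right)}} \, dx$.

Since $\dfrac{\partial}{\partial a}\,x^{a} = x^{a} \ln x$, the $\ln x$ in the denominator cancels and
$$\frac{dI}{da} = \int_{0}^{1} -2 x^{a} \, dx = -2 \left[\frac{x^{a+1}}{a+1}\right]_0^1 = - \frac{2}{a + 1}.$$

Integrating with respect to $a$ gives $I(a) = - \log{\left(\frac{16 \left(a + 1\right)^{2}}{81} \right)} + C$.

At $a = \frac{5}{4}$ the integrand is identically $0$, so $I(\frac{5}{4}) = 0$. The closed form gives $0$, hence $C = 0$.

Setting $a = 1$:
$$I = - \log{\left(\frac{64}{81} \right)}.$$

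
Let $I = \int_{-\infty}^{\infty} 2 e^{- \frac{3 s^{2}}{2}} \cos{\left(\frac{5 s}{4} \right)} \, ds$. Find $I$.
$\frac{2 \sqrt{6} \sqrt{\pi}}{3 e^{\frac{25}{96}}}$

Let $b$ denote the cosine frequency and define $I(b) = \int_{-\infty}^{\infty} 2 e^{- \frac{3 s^{2}}{2}} \cos{\left(b s \right)} \, ds$.

Differentiating under the integral sign,
$$I'(b) = \int_{-\infty}^{\infty} - 2 s e^{- \frac{3 s^{2}}{2}} \sin{\left(b s \right)} \, ds.$$

Integrate $\int_{-\infty}^{\infty} s \sin(b s)\, e^{- \frac{3 s^{2}}{2}}\, ds$ by parts with $u = \sin(b s)$ and $dv = s\, e^{- \frac{3 s^{2}}{2}}\, ds$, giving $v = - \frac{e^{- \frac{3 s^{2}}{2}}}{3}$. The boundary term vanishes and
$$\int_{-\infty}^{\infty} s \sin(b s)\, e^{- \frac{3 s^{2}}{2}}\, ds = \frac{b}{3} \int_{-\infty}^{\infty} \cos(b s)\, e^{- \frac{3 s^{2}}{2}}\, ds,$$
so $I'(b) = - \frac{b}{3}\, I(b)$.

This is a separable first-order ODE; solving with the initial condition $I(0) = \int_{-\infty}^{\infty} 2 e^{- \frac{3 s^{2}}{2}}\,ds = \frac{2 \sqrt{6} \sqrt{\pi}}{3}$ gives
$$I(b) = \frac{2 \sqrt{6} \sqrt{\pi} e^{- \frac{b^{2}}{6}}}{3}.$$

Setting $b = \frac{5}{4}$:
$$I = \frac{2 \sqrt{6} \sqrt{\pi}}{3 e^{\frac{25}{96}}}.$$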